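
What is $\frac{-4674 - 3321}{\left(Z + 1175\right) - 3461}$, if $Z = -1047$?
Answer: $\frac{2665}{1111} \approx 2.3987$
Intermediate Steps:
$\frac{-4674 - 3321}{\left(Z + 1175\right) - 3461} = \frac{-4674 - 3321}{\left(-1047 + 1175\right) - 3461} = - \frac{7995}{128 - 3461} = - \frac{7995}{-3333} = \left(-7995\right) \left(- \frac{1}{3333}\right) = \frac{2665}{1111}$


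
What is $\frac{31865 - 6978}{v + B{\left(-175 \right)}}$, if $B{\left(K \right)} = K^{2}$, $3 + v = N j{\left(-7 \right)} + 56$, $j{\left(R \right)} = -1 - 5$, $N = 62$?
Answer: $\frac{24887}{30306} \approx 0.82119$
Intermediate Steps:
$j{\left(R \right)} = -6$ ($j{\left(R \right)} = -1 - 5 = -6$)
$v = -319$ ($v = -3 + \left(62 \left(-6\right) + 56\right) = -3 + \left(-372 + 56\right) = -3 - 316 = -319$)
$\frac{31865 - 6978}{v + B{\left(-175 \right)}} = \frac{31865 - 6978}{-319 + \left(-175\right)^{2}} = \frac{24887}{-319 + 30625} = \frac{24887}{30306}$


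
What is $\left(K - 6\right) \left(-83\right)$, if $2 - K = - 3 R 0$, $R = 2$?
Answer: $332$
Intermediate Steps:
$K = 2$ ($K = 2 - \left(-3\right) 2 \cdot 0 = 2 - \left(-6\right) 0 = 2 - 0 = 2 + 0 = 2$)
$\left(K - 6\right) \left(-83\right) = \left(2 - 6\right) \left(-83\right) = \left(-4\right) \left(-83\right) = 332$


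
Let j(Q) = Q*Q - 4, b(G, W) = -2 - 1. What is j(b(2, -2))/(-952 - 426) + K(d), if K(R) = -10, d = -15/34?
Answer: -13785/1378 ≈ -10.004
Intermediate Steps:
d = -15/34 (d = -15*1/34 = -15/34 ≈ -0.44118)
b(G, W) = -3
j(Q) = -4 + Q**2 (j(Q) = Q**2 - 4 = -4 + Q**2)
j(b(2, -2))/(-952 - 426) + K(d) = (-4 + (-3)**2)/(-952 - 426) - 10 = (-4 + 9)/(-1378) - 10 = -1/1378*5 - 10 = -5/1378 - 10 = -13785/1378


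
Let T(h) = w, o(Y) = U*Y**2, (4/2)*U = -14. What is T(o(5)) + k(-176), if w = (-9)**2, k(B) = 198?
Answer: 279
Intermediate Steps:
U = -7 (U = (1/2)*(-14) = -7)
o(Y) = -7*Y**2
w = 81
T(h) = 81
T(o(5)) + k(-176) = 81 + 198 = 279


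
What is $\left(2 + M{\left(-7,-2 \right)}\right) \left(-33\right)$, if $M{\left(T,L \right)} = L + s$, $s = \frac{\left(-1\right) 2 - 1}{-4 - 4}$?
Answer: $- \frac{99}{8} \approx -12.375$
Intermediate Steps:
$s = \frac{3}{8}$ ($s = \frac{-2 - 1}{-8} = \left(-3\right) \left(- \frac{1}{8}\right) = \frac{3}{8} \approx 0.375$)
$M{\left(T,L \right)} = \frac{3}{8} + L$ ($M{\left(T,L \right)} = L + \frac{3}{8} = \frac{3}{8} + L$)
$\left(2 + M{\left(-7,-2 \right)}\right) \left(-33\right) = \left(2 + \left(\frac{3}{8} - 2\right)\right) \left(-33\right) = \left(2 - \frac{13}{8}\right) \left(-33\right) = \frac{3}{8} \left(-33\right) = - \frac{99}{8}$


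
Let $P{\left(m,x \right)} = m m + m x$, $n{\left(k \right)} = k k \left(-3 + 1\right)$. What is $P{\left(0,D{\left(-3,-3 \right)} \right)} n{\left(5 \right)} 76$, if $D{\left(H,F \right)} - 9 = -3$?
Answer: $0$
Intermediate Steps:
$D{\left(H,F \right)} = 6$ ($D{\left(H,F \right)} = 9 - 3 = 6$)
$n{\left(k \right)} = - 2 k^{2}$ ($n{\left(k \right)} = k^{2} \left(-2\right) = - 2 k^{2}$)
$P{\left(m,x \right)} = m^{2} + m x$
$P{\left(0,D{\left(-3,-3 \right)} \right)} n{\left(5 \right)} 76 = 0 \left(0 + 6\right) \left(- 2 \cdot 5^{2}\right) 76 = 0 \cdot 6 \left(\left(-2\right) 25\right) 76 = 0 \left(-50\right) 76 = 0 \cdot 76 = 0$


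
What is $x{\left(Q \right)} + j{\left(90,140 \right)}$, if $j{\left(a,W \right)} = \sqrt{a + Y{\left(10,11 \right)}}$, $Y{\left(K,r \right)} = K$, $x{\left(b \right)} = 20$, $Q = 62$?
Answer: $30$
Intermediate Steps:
$j{\left(a,W \right)} = \sqrt{10 + a}$ ($j{\left(a,W \right)} = \sqrt{a + 10} = \sqrt{10 + a}$)
$x{\left(Q \right)} + j{\left(90,140 \right)} = 20 + \sqrt{10 + 90} = 20 + \sqrt{100} = 20 + 10 = 30$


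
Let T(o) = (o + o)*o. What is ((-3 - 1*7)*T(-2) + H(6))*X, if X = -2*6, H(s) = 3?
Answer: 924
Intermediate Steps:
T(o) = 2*o² (T(o) = (2*o)*o = 2*o²)
X = -12
((-3 - 1*7)*T(-2) + H(6))*X = ((-3 - 1*7)*(2*(-2)²) + 3)*(-12) = ((-3 - 7)*(2*4) + 3)*(-12) = (-10*8 + 3)*(-12) = (-80 + 3)*(-12) = -77*(-12) = 924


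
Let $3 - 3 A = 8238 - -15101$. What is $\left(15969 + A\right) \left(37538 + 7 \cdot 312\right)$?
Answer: $\frac{976009262}{3} \approx 3.2534 \cdot 10^{8}$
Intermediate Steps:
$A = - \frac{23336}{3}$ ($A = 1 - \frac{8238 - -15101}{3} = 1 - \frac{8238 + 15101}{3} = 1 - \frac{23339}{3} = - \frac{23336}{3} \approx -7778.7$)
$\left(15969 + A\right) \left(37538 + 7 \cdot 312\right) = \left(15969 - \frac{23336}{3}\right) \left(37538 + 7 \cdot 312\right) = \frac{24571 \left(37538 + 2184\right)}{3} = \frac{24571}{3} \cdot 39722 = \frac{976009262}{3}$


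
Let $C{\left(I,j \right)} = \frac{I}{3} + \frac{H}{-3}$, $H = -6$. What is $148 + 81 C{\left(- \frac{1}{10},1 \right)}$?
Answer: $\frac{3073}{10} \approx 307.3$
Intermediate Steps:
$C{\left(I,j \right)} = 2 + \frac{I}{3}$ ($C{\left(I,j \right)} = \frac{I}{3} - \frac{6}{-3} = I \frac{1}{3} - -2 = \frac{I}{3} + 2 = 2 + \frac{I}{3}$)
$148 + 81 C{\left(- \frac{1}{10},1 \right)} = 148 + 81 \left(2 + \frac{\left(-1\right) \frac{1}{10}}{3}\right) = 148 + 81 \left(2 + \frac{1}{3} \left(- \frac{1}{10}\right)\right) = 148 + 81 \left(2 - \frac{1}{30}\right) = 148 + 81 \cdot \frac{59}{30} = 148 + \frac{1593}{10} = \frac{3073}{10}$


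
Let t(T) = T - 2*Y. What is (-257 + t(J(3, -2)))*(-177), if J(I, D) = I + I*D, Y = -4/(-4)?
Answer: 46374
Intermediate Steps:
Y = 1 (Y = -4*(-1/4) = 1)
J(I, D) = I + D*I
t(T) = -2 + T (t(T) = T - 2*1 = T - 2 = -2 + T)
(-257 + t(J(3, -2)))*(-177) = (-257 + (-2 + 3*(1 - 2)))*(-177) = (-257 + (-2 + 3*(-1)))*(-177) = (-257 + (-2 - 3))*(-177) = (-257 - 5)*(-177) = -262*(-177) = 46374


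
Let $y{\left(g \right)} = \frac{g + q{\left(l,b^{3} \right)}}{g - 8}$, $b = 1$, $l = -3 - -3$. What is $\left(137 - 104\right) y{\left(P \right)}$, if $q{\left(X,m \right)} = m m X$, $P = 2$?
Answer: $-11$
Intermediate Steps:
$l = 0$ ($l = -3 + 3 = 0$)
$q{\left(X,m \right)} = X m^{2}$ ($q{\left(X,m \right)} = m^{2} X = X m^{2}$)
$y{\left(g \right)} = \frac{g}{-8 + g}$ ($y{\left(g \right)} = \frac{g + 0 \left(1^{3}\right)^{2}}{g - 8} = \frac{g + 0 \cdot 1^{2}}{-8 + g} = \frac{g + 0 \cdot 1}{-8 + g} = \frac{g + 0}{-8 + g} = \frac{g}{-8 + g}$)
$\left(137 - 104\right) y{\left(P \right)} = \left(137 - 104\right) \frac{2}{-8 + 2} = 33 \frac{2}{-6} = 33 \cdot 2 \left(- \frac{1}{6}\right) = 33 \left(- \frac{1}{3}\right) = -11$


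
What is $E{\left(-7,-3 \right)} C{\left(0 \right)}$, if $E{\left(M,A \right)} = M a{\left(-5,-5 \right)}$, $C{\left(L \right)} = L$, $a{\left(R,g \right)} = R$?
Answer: $0$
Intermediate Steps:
$E{\left(M,A \right)} = - 5 M$ ($E{\left(M,A \right)} = M \left(-5\right) = - 5 M$)
$E{\left(-7,-3 \right)} C{\left(0 \right)} = \left(-5\right) \left(-7\right) 0 = 35 \cdot 0 = 0$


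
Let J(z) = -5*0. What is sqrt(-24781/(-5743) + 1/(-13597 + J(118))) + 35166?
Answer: 35166 + 3*sqrt(2923438266369166)/78087571 ≈ 35168.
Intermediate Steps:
J(z) = 0
sqrt(-24781/(-5743) + 1/(-13597 + J(118))) + 35166 = sqrt(-24781/(-5743) + 1/(-13597 + 0)) + 35166 = sqrt(-24781*(-1/5743) + 1/(-13597)) + 35166 = sqrt(24781/5743 - 1/13597) + 35166 = sqrt(336941514/78087571) + 35166 = 3*sqrt(2923438266369166)/78087571 + 35166 = 35166 + 3*sqrt(2923438266369166)/78087571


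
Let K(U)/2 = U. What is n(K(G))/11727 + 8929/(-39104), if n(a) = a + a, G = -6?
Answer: -35216293/152857536 ≈ -0.23039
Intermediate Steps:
K(U) = 2*U
n(a) = 2*a
n(K(G))/11727 + 8929/(-39104) = (2*(2*(-6)))/11727 + 8929/(-39104) = (2*(-12))*(1/11727) + 8929*(-1/39104) = -24*1/11727 - 8929/39104 = -8/3909 - 8929/39104 = -35216293/152857536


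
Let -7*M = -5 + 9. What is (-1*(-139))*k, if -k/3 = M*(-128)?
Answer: -213504/7 ≈ -30501.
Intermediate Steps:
M = -4/7 (M = -(-5 + 9)/7 = -1/7*4 = -4/7 ≈ -0.57143)
k = -1536/7 (k = -(-12)*(-128)/7 = -3*512/7 = -1536/7 ≈ -219.43)
(-1*(-139))*k = -1*(-139)*(-1536/7) = 139*(-1536/7) = -213504/7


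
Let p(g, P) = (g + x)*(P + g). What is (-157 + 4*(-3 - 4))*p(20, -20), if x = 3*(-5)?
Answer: 0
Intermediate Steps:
x = -15
p(g, P) = (-15 + g)*(P + g) (p(g, P) = (g - 15)*(P + g) = (-15 + g)*(P + g))
(-157 + 4*(-3 - 4))*p(20, -20) = (-157 + 4*(-3 - 4))*(20**2 - 15*(-20) - 15*20 - 20*20) = (-157 + 4*(-7))*(400 + 300 - 300 - 400) = (-157 - 28)*0 = -185*0 = 0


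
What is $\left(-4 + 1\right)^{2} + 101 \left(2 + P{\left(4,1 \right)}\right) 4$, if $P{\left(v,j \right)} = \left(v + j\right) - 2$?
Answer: $2029$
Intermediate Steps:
$P{\left(v,j \right)} = -2 + j + v$ ($P{\left(v,j \right)} = \left(j + v\right) - 2 = -2 + j + v$)
$\left(-4 + 1\right)^{2} + 101 \left(2 + P{\left(4,1 \right)}\right) 4 = \left(-4 + 1\right)^{2} + 101 \left(2 + \left(-2 + 1 + 4\right)\right) 4 = \left(-3\right)^{2} + 101 \left(2 + 3\right) 4 = 9 + 101 \cdot 5 \cdot 4 = 9 + 101 \cdot 20 = 9 + 2020 = 2029$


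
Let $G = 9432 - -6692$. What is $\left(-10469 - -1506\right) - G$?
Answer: $-25087$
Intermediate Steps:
$G = 16124$ ($G = 9432 + 6692 = 16124$)
$\left(-10469 - -1506\right) - G = \left(-10469 - -1506\right) - 16124 = \left(-10469 + 1506\right) - 16124 = -8963 - 16124 = -25087$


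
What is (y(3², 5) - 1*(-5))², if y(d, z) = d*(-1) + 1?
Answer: 9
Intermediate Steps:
y(d, z) = 1 - d (y(d, z) = -d + 1 = 1 - d)
(y(3², 5) - 1*(-5))² = ((1 - 1*3²) - 1*(-5))² = ((1 - 1*9) + 5)² = ((1 - 9) + 5)² = (-8 + 5)² = (-3)² = 9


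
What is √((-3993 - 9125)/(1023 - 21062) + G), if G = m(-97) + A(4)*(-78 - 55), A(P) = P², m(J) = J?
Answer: I*√893211512623/20039 ≈ 47.163*I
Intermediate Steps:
G = -2225 (G = -97 + 4²*(-78 - 55) = -97 + 16*(-133) = -97 - 2128 = -2225)
√((-3993 - 9125)/(1023 - 21062) + G) = √((-3993 - 9125)/(1023 - 21062) - 2225) = √(-13118/(-20039) - 2225) = √(-13118*(-1/20039) - 2225) = √(13118/20039 - 2225) = √(-44573657/20039) = I*√893211512623/20039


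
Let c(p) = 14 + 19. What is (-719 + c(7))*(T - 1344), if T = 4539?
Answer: -2191770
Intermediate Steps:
c(p) = 33
(-719 + c(7))*(T - 1344) = (-719 + 33)*(4539 - 1344) = -686*3195 = -2191770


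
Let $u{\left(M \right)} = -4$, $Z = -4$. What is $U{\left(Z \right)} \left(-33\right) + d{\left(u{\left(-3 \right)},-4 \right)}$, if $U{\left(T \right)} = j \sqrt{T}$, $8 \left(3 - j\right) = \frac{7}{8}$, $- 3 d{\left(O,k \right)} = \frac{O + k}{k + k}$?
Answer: $- \frac{1}{3} - \frac{6105 i}{32} \approx -0.33333 - 190.78 i$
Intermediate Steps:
$d{\left(O,k \right)} = - \frac{O + k}{6 k}$ ($d{\left(O,k \right)} = - \frac{\left(O + k\right) \frac{1}{k + k}}{3} = - \frac{\left(O + k\right) \frac{1}{2 k}}{3} = - \frac{\frac{1}{2} \frac{1}{k} \left(O + k\right)}{3} = - \frac{O + k}{6 k}$)
$j = \frac{185}{64}$ ($j = 3 - \frac{7 \cdot \frac{1}{8}}{8} = 3 - \frac{7}{64} = \frac{185}{64} \approx 2.8906$)
$U{\left(T \right)} = \frac{185 \sqrt{T}}{64}$
$U{\left(Z \right)} \left(-33\right) + d{\left(u{\left(-3 \right)},-4 \right)} = \frac{185 \sqrt{-4}}{64} \left(-33\right) + \frac{\left(-1\right) \left(-4\right) - -4}{6 \left(-4\right)} = \frac{185 \cdot 2 i}{64} \left(-33\right) + \frac{1}{6} \left(- \frac{1}{4}\right) \left(4 + 4\right) = \frac{185 i}{32} \left(-33\right) + \frac{1}{6} \left(- \frac{1}{4}\right) 8 = - \frac{6105 i}{32} - \frac{1}{3} = - \frac{1}{3} - \frac{6105 i}{32}$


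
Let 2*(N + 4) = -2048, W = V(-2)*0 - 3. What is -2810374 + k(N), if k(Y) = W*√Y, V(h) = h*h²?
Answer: -2810374 - 6*I*√257 ≈ -2.8104e+6 - 96.187*I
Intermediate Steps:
V(h) = h³
W = -3 (W = (-2)³*0 - 3 = -8*0 - 3 = 0 - 3 = -3)
N = -1028 (N = -4 + (½)*(-2048) = -4 - 1024 = -1028)
k(Y) = -3*√Y
-2810374 + k(N) = -2810374 - 6*I*√257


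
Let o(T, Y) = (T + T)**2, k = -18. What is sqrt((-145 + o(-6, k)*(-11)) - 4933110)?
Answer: 7*I*sqrt(100711) ≈ 2221.4*I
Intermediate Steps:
o(T, Y) = 4*T**2 (o(T, Y) = (2*T)**2 = 4*T**2)
sqrt((-145 + o(-6, k)*(-11)) - 4933110) = sqrt((-145 + (4*(-6)**2)*(-11)) - 4933110) = sqrt((-145 + (4*36)*(-11)) - 4933110) = sqrt((-145 + 144*(-11)) - 4933110) = sqrt((-145 - 1584) - 4933110) = sqrt(-1729 - 4933110) = sqrt(-4934839) = 7*I*sqrt(100711)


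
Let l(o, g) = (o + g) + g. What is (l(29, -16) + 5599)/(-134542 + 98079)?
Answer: -5596/36463 ≈ -0.15347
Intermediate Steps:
l(o, g) = o + 2*g (l(o, g) = (g + o) + g = o + 2*g)
(l(29, -16) + 5599)/(-134542 + 98079) = ((29 + 2*(-16)) + 5599)/(-134542 + 98079) = ((29 - 32) + 5599)/(-36463) = (-3 + 5599)*(-1/36463) = 5596*(-1/36463) = -5596/36463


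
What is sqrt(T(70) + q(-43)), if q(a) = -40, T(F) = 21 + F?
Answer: sqrt(51) ≈ 7.1414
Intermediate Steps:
sqrt(T(70) + q(-43)) = sqrt((21 + 70) - 40) = sqrt(91 - 40) = sqrt(51)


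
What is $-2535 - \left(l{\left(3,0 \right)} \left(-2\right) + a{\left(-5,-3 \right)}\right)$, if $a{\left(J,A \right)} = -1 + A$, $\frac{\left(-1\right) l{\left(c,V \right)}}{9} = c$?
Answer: $-2585$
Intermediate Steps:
$l{\left(c,V \right)} = - 9 c$
$-2535 - \left(l{\left(3,0 \right)} \left(-2\right) + a{\left(-5,-3 \right)}\right) = -2535 - \left(\left(-9\right) 3 \left(-2\right) - 4\right) = -2535 - \left(\left(-27\right) \left(-2\right) - 4\right) = -2535 - \left(54 - 4\right) = -2535 - 50 = -2585$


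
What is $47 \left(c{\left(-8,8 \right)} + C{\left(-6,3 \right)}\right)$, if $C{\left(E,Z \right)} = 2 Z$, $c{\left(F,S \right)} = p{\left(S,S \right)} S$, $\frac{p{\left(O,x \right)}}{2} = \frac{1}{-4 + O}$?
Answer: $470$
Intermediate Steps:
$p{\left(O,x \right)} = \frac{2}{-4 + O}$
$c{\left(F,S \right)} = \frac{2 S}{-4 + S}$ ($c{\left(F,S \right)} = \frac{2}{-4 + S} S = \frac{2 S}{-4 + S}$)
$47 \left(c{\left(-8,8 \right)} + C{\left(-6,3 \right)}\right) = 47 \left(2 \cdot 8 \frac{1}{-4 + 8} + 2 \cdot 3\right) = 47 \left(2 \cdot 8 \cdot \frac{1}{4} + 6\right) = 47 \left(4 + 6\right) = 47 \cdot 10 = 470$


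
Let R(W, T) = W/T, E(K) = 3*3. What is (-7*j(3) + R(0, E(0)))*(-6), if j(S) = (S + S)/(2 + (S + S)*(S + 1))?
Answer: 126/13 ≈ 9.6923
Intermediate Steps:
E(K) = 9
j(S) = 2*S/(2 + 2*S*(1 + S)) (j(S) = (2*S)/(2 + (2*S)*(1 + S)) = (2*S)/(2 + 2*S*(1 + S)) = 2*S/(2 + 2*S*(1 + S)))
(-7*j(3) + R(0, E(0)))*(-6) = (-21/(1 + 3 + 3**2) + 0/9)*(-6) = (-21/(1 + 3 + 9) + 0*(1/9))*(-6) = (-21/13 + 0)*(-6) = -21/13*(-6) = 126/13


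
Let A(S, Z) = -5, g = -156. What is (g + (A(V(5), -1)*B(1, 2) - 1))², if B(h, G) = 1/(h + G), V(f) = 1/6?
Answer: 226576/9 ≈ 25175.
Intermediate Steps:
V(f) = ⅙
B(h, G) = 1/(G + h)
(g + (A(V(5), -1)*B(1, 2) - 1))² = (-156 + (-5/(2 + 1) - 1))² = (-156 + (-5/3 - 1))² = (-156 - 8/3)² = (-476/3)² = 226576/9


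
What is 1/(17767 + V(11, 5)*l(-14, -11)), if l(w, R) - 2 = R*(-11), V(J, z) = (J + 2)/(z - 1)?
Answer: 4/72667 ≈ 5.5046e-5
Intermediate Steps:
V(J, z) = (2 + J)/(-1 + z)
l(w, R) = 2 - 11*R (l(w, R) = 2 + R*(-11) = 2 - 11*R)
1/(17767 + V(11, 5)*l(-14, -11)) = 1/(17767 + ((2 + 11)/(-1 + 5))*(2 - 11*(-11))) = 1/(17767 + (13/4)*(2 + 121)) = 1/(17767 + ((1/4)*13)*123) = 1/(17767 + (13/4)*123) = 1/(17767 + 1599/4) = 1/(72667/4) = 4/72667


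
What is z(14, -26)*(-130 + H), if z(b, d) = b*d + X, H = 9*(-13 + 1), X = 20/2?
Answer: 84252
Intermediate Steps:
X = 10 (X = 20*(½) = 10)
H = -108 (H = 9*(-12) = -108)
z(b, d) = 10 + b*d (z(b, d) = b*d + 10 = 10 + b*d)
z(14, -26)*(-130 + H) = (10 + 14*(-26))*(-130 - 108) = (10 - 364)*(-238) = -354*(-238) = 84252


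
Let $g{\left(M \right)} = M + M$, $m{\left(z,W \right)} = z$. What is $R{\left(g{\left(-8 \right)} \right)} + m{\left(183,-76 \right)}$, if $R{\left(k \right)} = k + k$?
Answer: $151$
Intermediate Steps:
$g{\left(M \right)} = 2 M$
$R{\left(k \right)} = 2 k$
$R{\left(g{\left(-8 \right)} \right)} + m{\left(183,-76 \right)} = 2 \cdot 2 \left(-8\right) + 183 = 2 \left(-16\right) + 183 = -32 + 183 = 151$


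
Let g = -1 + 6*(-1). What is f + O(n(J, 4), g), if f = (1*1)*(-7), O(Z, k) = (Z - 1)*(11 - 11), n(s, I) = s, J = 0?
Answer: -7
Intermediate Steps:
g = -7 (g = -1 - 6 = -7)
O(Z, k) = 0 (O(Z, k) = (-1 + Z)*0 = 0)
f = -7 (f = 1*(-7) = -7)
f + O(n(J, 4), g) = -7 + 0 = -7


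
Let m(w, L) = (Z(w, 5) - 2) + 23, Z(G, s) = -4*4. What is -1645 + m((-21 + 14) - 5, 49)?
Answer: -1640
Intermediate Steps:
Z(G, s) = -16
m(w, L) = 5 (m(w, L) = (-16 - 2) + 23 = -18 + 23 = 5)
-1645 + m((-21 + 14) - 5, 49) = -1645 + 5 = -1640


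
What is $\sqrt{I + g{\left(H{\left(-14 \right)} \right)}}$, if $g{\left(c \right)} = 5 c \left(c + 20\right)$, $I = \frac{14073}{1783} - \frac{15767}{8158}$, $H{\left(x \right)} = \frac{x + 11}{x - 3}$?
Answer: $\frac{\sqrt{1453008400876864078}}{247277138} \approx 4.8747$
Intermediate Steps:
$H{\left(x \right)} = \frac{11 + x}{-3 + x}$
$I = \frac{86694973}{14545714}$ ($I = 14073 \cdot \frac{1}{1783} - \frac{15767}{8158} = \frac{14073}{1783} - \frac{15767}{8158} = \frac{86694973}{14545714} \approx 5.9602$)
$g{\left(c \right)} = 5 c \left(20 + c\right)$
$\sqrt{I + g{\left(H{\left(-14 \right)} \right)}} = \sqrt{\frac{86694973}{14545714} + 5 \frac{11 - 14}{-3 - 14} \left(20 + \frac{11 - 14}{-3 - 14}\right)} = \sqrt{\frac{86694973}{14545714} + 5 \frac{1}{-17} \left(-3\right) \left(20 + \frac{1}{-17} \left(-3\right)\right)} = \sqrt{\frac{86694973}{14545714} + 5 \left(\left(- \frac{1}{17}\right) \left(-3\right)\right) \left(20 - - \frac{3}{17}\right)} = \sqrt{\frac{86694973}{14545714} + 5 \cdot \frac{3}{17} \left(20 + \frac{3}{17}\right)} = \sqrt{\frac{86694973}{14545714} + 5 \cdot \frac{3}{17} \cdot \frac{343}{17}} = \sqrt{\frac{86694973}{14545714} + \frac{5145}{289}} = \sqrt{\frac{99892545727}{4203711346}} = \frac{\sqrt{1453008400876864078}}{247277138}$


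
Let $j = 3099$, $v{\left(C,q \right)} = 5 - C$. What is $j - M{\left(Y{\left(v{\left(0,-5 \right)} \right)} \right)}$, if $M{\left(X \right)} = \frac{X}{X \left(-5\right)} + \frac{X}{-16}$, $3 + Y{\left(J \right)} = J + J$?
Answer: $\frac{247971}{80} \approx 3099.6$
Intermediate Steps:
$Y{\left(J \right)} = -3 + 2 J$ ($Y{\left(J \right)} = -3 + \left(J + J\right) = -3 + 2 J$)
$M{\left(X \right)} = - \frac{1}{5} - \frac{X}{16}$ ($M{\left(X \right)} = \frac{X}{\left(-5\right) X} + X \left(- \frac{1}{16}\right) = X \left(- \frac{1}{5 X}\right) - \frac{X}{16} = - \frac{1}{5} - \frac{X}{16}$)
$j - M{\left(Y{\left(v{\left(0,-5 \right)} \right)} \right)} = 3099 - \left(- \frac{1}{5} - \frac{-3 + 2 \left(5 - 0\right)}{16}\right) = 3099 - \left(- \frac{1}{5} - \frac{-3 + 2 \left(5 + 0\right)}{16}\right) = 3099 - \left(- \frac{1}{5} - \frac{-3 + 2 \cdot 5}{16}\right) = 3099 - \left(- \frac{1}{5} - \frac{-3 + 10}{16}\right) = 3099 - \left(- \frac{1}{5} - \frac{7}{16}\right) = 3099 - - \frac{51}{80} = 3099 + \frac{51}{80} = \frac{247971}{80}$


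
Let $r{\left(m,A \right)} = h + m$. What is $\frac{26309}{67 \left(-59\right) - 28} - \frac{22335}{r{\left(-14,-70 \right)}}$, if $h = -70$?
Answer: $\frac{28901893}{111468} \approx 259.28$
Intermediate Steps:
$r{\left(m,A \right)} = -70 + m$
$\frac{26309}{67 \left(-59\right) - 28} - \frac{22335}{r{\left(-14,-70 \right)}} = \frac{26309}{67 \left(-59\right) - 28} - \frac{22335}{-70 - 14} = \frac{26309}{-3953 - 28} - \frac{22335}{-84} = \frac{26309}{-3981} - - \frac{7445}{28} = 26309 \left(- \frac{1}{3981}\right) + \frac{7445}{28} = - \frac{26309}{3981} + \frac{7445}{28} = \frac{28901893}{111468}$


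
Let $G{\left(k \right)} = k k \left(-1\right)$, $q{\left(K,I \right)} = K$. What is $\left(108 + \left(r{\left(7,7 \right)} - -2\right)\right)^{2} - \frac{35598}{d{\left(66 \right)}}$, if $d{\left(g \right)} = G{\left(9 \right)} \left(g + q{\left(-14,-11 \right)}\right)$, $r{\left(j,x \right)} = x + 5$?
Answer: $\frac{10454501}{702} \approx 14892.0$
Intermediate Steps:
$r{\left(j,x \right)} = 5 + x$
$G{\left(k \right)} = - k^{2}$ ($G{\left(k \right)} = k^{2} \left(-1\right) = - k^{2}$)
$d{\left(g \right)} = 1134 - 81 g$ ($d{\left(g \right)} = - 9^{2} \left(g - 14\right) = \left(-1\right) 81 \left(-14 + g\right) = - 81 \left(-14 + g\right) = 1134 - 81 g$)
$\left(108 + \left(r{\left(7,7 \right)} - -2\right)\right)^{2} - \frac{35598}{d{\left(66 \right)}} = \left(108 + \left(\left(5 + 7\right) - -2\right)\right)^{2} - \frac{35598}{1134 - 5346} = \left(108 + \left(12 + 2\right)\right)^{2} - \frac{35598}{1134 - 5346} = \left(108 + 14\right)^{2} - \frac{35598}{-4212} = 122^{2} - - \frac{5933}{702} = 14884 + \frac{5933}{702} = \frac{10454501}{702}$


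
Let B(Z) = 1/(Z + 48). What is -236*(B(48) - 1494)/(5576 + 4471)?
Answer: 8461957/241128 ≈ 35.093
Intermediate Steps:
B(Z) = 1/(48 + Z)
-236*(B(48) - 1494)/(5576 + 4471) = -236*(1/(48 + 48) - 1494)/(5576 + 4471) = -236*(1/96 - 1494)/10047 = -(-8461957)/(24*10047) = -236*(-143423/964512) = 8461957/241128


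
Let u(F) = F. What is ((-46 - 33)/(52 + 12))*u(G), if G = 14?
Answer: -553/32 ≈ -17.281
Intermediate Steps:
((-46 - 33)/(52 + 12))*u(G) = ((-46 - 33)/(52 + 12))*14 = -79/64*14 = -553/32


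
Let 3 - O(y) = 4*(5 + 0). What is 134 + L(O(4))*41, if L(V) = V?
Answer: -563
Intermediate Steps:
O(y) = -17 (O(y) = 3 - 4*(5 + 0) = 3 - 4*5 = 3 - 1*20 = 3 - 20 = -17)
134 + L(O(4))*41 = 134 - 17*41 = 134 - 697 = -563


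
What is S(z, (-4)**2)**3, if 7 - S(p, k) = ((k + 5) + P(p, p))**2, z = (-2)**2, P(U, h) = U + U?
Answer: -580093704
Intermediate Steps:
P(U, h) = 2*U
z = 4
S(p, k) = 7 - (5 + k + 2*p)**2 (S(p, k) = 7 - ((k + 5) + 2*p)**2 = 7 - ((5 + k) + 2*p)**2 = 7 - (5 + k + 2*p)**2)
S(z, (-4)**2)**3 = (7 - (5 + (-4)**2 + 2*4)**2)**3 = (7 - (5 + 16 + 8)**2)**3 = (7 - 1*29**2)**3 = (7 - 1*841)**3 = (7 - 841)**3 = (-834)**3 = -580093704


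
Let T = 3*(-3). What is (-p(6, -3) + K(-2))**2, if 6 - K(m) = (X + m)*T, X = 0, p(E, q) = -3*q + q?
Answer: 324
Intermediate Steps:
T = -9
p(E, q) = -2*q
K(m) = 6 + 9*m (K(m) = 6 - (0 + m)*(-9) = 6 - m*(-9) = 6 - (-9)*m = 6 + 9*m)
(-p(6, -3) + K(-2))**2 = (-(-2)*(-3) + (6 + 9*(-2)))**2 = (-1*6 + (6 - 18))**2 = (-6 - 12)**2 = (-18)**2 = 324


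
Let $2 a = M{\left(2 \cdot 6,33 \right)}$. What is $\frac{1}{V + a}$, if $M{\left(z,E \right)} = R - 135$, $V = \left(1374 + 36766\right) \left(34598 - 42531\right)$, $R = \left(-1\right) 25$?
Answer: $- \frac{1}{302564700} \approx -3.3051 \cdot 10^{-9}$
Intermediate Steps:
$R = -25$
$V = -302564620$ ($V = 38140 \left(-7933\right) = -302564620$)
$M{\left(z,E \right)} = -160$ ($M{\left(z,E \right)} = -25 - 135 = -160$)
$a = -80$ ($a = \frac{1}{2} \left(-160\right) = -80$)
$\frac{1}{V + a} = \frac{1}{-302564620 - 80} = \frac{1}{-302564700} = - \frac{1}{302564700}$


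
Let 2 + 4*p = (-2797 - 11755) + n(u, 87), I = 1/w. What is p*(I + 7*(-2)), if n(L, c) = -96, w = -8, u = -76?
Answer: 827725/16 ≈ 51733.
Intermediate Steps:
I = -⅛ (I = 1/(-8) = -⅛ ≈ -0.12500)
p = -7325/2 (p = -½ + ((-2797 - 11755) - 96)/4 = -½ + (-14552 - 96)/4 = -½ + (¼)*(-14648) = -½ - 3662 = -7325/2 ≈ -3662.5)
p*(I + 7*(-2)) = -7325*(-⅛ + 7*(-2))/2 = -7325*(-⅛ - 14)/2 = -7325/2*(-113/8) = 827725/16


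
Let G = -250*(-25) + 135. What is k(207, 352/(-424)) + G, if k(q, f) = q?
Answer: 6592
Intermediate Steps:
G = 6385 (G = 6250 + 135 = 6385)
k(207, 352/(-424)) + G = 207 + 6385 = 6592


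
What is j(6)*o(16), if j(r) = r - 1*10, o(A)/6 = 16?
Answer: -384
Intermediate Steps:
o(A) = 96 (o(A) = 6*16 = 96)
j(r) = -10 + r (j(r) = r - 10 = -10 + r)
j(6)*o(16) = (-10 + 6)*96 = -4*96 = -384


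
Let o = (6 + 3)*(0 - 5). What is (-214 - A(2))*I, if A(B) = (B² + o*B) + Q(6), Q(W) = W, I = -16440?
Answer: 2202960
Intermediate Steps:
o = -45 (o = 9*(-5) = -45)
A(B) = 6 + B² - 45*B (A(B) = (B² - 45*B) + 6 = 6 + B² - 45*B)
(-214 - A(2))*I = (-214 - (6 + 2² - 45*2))*(-16440) = (-214 - (6 + 4 - 90))*(-16440) = (-214 - 1*(-80))*(-16440) = (-214 + 80)*(-16440) = -134*(-16440) = 2202960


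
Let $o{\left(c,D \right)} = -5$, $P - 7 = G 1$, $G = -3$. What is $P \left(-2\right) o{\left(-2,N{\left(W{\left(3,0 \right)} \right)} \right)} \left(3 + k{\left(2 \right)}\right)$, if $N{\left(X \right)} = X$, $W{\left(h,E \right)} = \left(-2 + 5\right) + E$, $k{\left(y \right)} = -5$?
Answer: $-80$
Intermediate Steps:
$P = 4$ ($P = 7 - 3 = 4$)
$W{\left(h,E \right)} = 3 + E$
$P \left(-2\right) o{\left(-2,N{\left(W{\left(3,0 \right)} \right)} \right)} \left(3 + k{\left(2 \right)}\right) = 4 \left(-2\right) \left(- 5 \left(3 - 5\right)\right) = - 8 \left(\left(-5\right) \left(-2\right)\right) = \left(-8\right) 10 = -80$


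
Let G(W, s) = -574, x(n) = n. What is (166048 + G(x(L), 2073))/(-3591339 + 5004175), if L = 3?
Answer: 82737/706418 ≈ 0.11712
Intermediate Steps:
(166048 + G(x(L), 2073))/(-3591339 + 5004175) = (166048 - 574)/(-3591339 + 5004175) = 165474/1412836 = 165474*(1/1412836) = 82737/706418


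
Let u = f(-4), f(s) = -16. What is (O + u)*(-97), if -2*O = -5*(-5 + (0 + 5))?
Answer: 1552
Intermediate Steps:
u = -16
O = 0 (O = -(-5)*(-5 + (0 + 5))/2 = -(-5)*(-5 + 5)/2 = -(-5)*0/2 = -1/2*0 = 0)
(O + u)*(-97) = (0 - 16)*(-97) = -16*(-97) = 1552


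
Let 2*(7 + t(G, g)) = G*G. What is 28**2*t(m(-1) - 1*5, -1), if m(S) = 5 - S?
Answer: -5096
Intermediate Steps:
t(G, g) = -7 + G**2/2 (t(G, g) = -7 + (G*G)/2 = -7 + G**2/2)
28**2*t(m(-1) - 1*5, -1) = 28**2*(-7 + ((5 - 1*(-1)) - 1*5)**2/2) = 784*(-7 + ((5 + 1) - 5)**2/2) = 784*(-7 + (6 - 5)**2/2) = 784*(-7 + (1/2)*1**2) = 784*(-7 + (1/2)*1) = 784*(-7 + 1/2) = 784*(-13/2) = -5096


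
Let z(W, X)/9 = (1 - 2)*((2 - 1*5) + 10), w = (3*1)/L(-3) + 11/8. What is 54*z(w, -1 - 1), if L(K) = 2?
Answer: -3402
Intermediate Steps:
w = 23/8 (w = (3*1)/2 + 11/8 = 3*(½) + 11*(⅛) = 3/2 + 11/8 = 23/8 ≈ 2.8750)
z(W, X) = -63 (z(W, X) = 9*((1 - 2)*((2 - 1*5) + 10)) = 9*(-((2 - 5) + 10)) = 9*(-(-3 + 10)) = 9*(-1*7) = 9*(-7) = -63)
54*z(w, -1 - 1) = 54*(-63) = -3402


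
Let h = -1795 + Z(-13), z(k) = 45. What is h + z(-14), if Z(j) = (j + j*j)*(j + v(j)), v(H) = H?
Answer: -5806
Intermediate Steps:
Z(j) = 2*j*(j + j**2) (Z(j) = (j + j*j)*(j + j) = (j + j**2)*(2*j) = 2*j*(j + j**2))
h = -5851 (h = -1795 + 2*(-13)**2*(1 - 13) = -1795 + 2*169*(-12) = -1795 - 4056 = -5851)
h + z(-14) = -5851 + 45 = -5806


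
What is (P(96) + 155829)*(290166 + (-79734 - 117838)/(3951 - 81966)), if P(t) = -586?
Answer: 3514313111639066/78015 ≈ 4.5047e+10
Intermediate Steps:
(P(96) + 155829)*(290166 + (-79734 - 117838)/(3951 - 81966)) = (-586 + 155829)*(290166 + (-79734 - 117838)/(3951 - 81966)) = 155243*(290166 - 197572/(-78015)) = 155243*(290166 - 197572*(-1/78015)) = 155243*(290166 + 197572/78015) = 155243*(22637498062/78015) = 3514313111639066/78015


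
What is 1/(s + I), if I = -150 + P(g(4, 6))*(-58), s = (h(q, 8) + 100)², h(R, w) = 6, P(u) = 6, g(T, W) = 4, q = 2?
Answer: 1/10738 ≈ 9.3127e-5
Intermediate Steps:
s = 11236 (s = (6 + 100)² = 106² = 11236)
I = -498 (I = -150 + 6*(-58) = -150 - 348 = -498)
1/(s + I) = 1/(11236 - 498) = 1/10738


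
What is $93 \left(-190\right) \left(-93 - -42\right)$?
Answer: $901170$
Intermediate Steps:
$93 \left(-190\right) \left(-93 - -42\right) = - 17670 \left(-93 + 42\right) = \left(-17670\right) \left(-51\right) = 901170$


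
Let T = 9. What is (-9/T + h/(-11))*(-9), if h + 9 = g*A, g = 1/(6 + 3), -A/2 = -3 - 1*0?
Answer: 24/11 ≈ 2.1818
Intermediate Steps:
A = 6 (A = -2*(-3 - 1*0) = -2*(-3 + 0) = -2*(-3) = 6)
g = ⅑ (g = 1/9 = ⅑ ≈ 0.11111)
h = -25/3 (h = -9 + (⅑)*6 = -9 + ⅔ = -25/3 ≈ -8.3333)
(-9/T + h/(-11))*(-9) = (-9/9 - 25/3/(-11))*(-9) = (-9*⅑ - 25/3*(-1/11))*(-9) = (-1 + 25/33)*(-9) = -8/33*(-9) = 24/11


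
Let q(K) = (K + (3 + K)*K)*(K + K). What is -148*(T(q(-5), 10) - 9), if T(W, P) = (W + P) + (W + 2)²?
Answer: -333740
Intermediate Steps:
q(K) = 2*K*(K + K*(3 + K)) (q(K) = (K + K*(3 + K))*(2*K) = 2*K*(K + K*(3 + K)))
T(W, P) = P + W + (2 + W)² (T(W, P) = (P + W) + (2 + W)² = P + W + (2 + W)²)
-148*(T(q(-5), 10) - 9) = -148*((10 + 2*(-5)²*(4 - 5) + (2 + 2*(-5)²*(4 - 5))²) - 9) = -148*((10 + 2*25*(-1) + (2 + 2*25*(-1))²) - 9) = -148*((10 - 50 + (2 - 50)²) - 9) = -148*((10 - 50 + (-48)²) - 9) = -148*((10 - 50 + 2304) - 9) = -148*(2264 - 9) = -148*2255 = -333740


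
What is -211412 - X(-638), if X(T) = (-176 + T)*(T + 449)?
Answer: -365258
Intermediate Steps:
X(T) = (-176 + T)*(449 + T)
-211412 - X(-638) = -211412 - (-79024 + (-638)² + 273*(-638)) = -211412 - (-79024 + 407044 - 174174) = -211412 - 1*153846 = -211412 - 153846 = -365258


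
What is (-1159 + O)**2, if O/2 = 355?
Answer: 201601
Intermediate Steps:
O = 710 (O = 2*355 = 710)
(-1159 + O)**2 = (-1159 + 710)**2 = (-449)**2 = 201601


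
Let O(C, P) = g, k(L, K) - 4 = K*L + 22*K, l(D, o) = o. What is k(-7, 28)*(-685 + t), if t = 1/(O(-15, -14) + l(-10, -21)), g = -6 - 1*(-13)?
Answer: -2033292/7 ≈ -2.9047e+5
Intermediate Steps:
k(L, K) = 4 + 22*K + K*L (k(L, K) = 4 + (K*L + 22*K) = 4 + (22*K + K*L) = 4 + 22*K + K*L)
g = 7 (g = -6 + 13 = 7)
O(C, P) = 7
t = -1/14 (t = 1/(7 - 21) = 1/(-14) = -1/14 ≈ -0.071429)
k(-7, 28)*(-685 + t) = (4 + 22*28 + 28*(-7))*(-685 - 1/14) = (4 + 616 - 196)*(-9591/14) = 424*(-9591/14) = -2033292/7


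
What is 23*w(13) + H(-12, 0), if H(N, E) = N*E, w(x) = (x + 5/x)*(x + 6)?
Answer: 76038/13 ≈ 5849.1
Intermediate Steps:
w(x) = (6 + x)*(x + 5/x) (w(x) = (x + 5/x)*(6 + x) = (6 + x)*(x + 5/x))
H(N, E) = E*N
23*w(13) + H(-12, 0) = 23*(5 + 13**2 + 6*13 + 30/13) + 0*(-12) = 23*(5 + 169 + 78 + 30*(1/13)) + 0 = 23*(5 + 169 + 78 + 30/13) + 0 = 23*(3306/13) + 0 = 76038/13 + 0 = 76038/13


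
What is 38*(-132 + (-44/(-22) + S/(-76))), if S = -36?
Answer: -4922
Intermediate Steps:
38*(-132 + (-44/(-22) + S/(-76))) = 38*(-132 + (-44/(-22) - 36/(-76))) = 38*(-132 + (-44*(-1/22) - 36*(-1/76))) = 38*(-132 + (2 + 9/19)) = 38*(-132 + 47/19) = 38*(-2461/19) = -4922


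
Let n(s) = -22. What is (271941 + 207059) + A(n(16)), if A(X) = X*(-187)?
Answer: 483114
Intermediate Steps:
A(X) = -187*X
(271941 + 207059) + A(n(16)) = (271941 + 207059) - 187*(-22) = 479000 + 4114 = 483114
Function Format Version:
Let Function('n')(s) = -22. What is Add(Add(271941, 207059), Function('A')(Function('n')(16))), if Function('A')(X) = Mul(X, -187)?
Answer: 483114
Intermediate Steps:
Function('A')(X) = Mul(-187, X)
Add(Add(271941, 207059), Function('A')(Function('n')(16))) = Add(Add(271941, 207059), Mul(-187, -22)) = Add(479000, 4114) = 483114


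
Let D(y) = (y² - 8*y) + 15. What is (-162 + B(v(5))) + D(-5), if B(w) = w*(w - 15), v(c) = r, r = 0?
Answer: -82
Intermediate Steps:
v(c) = 0
B(w) = w*(-15 + w)
D(y) = 15 + y² - 8*y
(-162 + B(v(5))) + D(-5) = (-162 + 0*(-15 + 0)) + (15 + (-5)² - 8*(-5)) = (-162 + 0*(-15)) + (15 + 25 + 40) = (-162 + 0) + 80 = -162 + 80 = -82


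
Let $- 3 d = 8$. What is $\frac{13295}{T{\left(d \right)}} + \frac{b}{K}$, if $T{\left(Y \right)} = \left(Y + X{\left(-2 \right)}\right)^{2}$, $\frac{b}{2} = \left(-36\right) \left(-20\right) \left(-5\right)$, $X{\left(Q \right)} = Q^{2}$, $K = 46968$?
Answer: $\frac{234160035}{31312} \approx 7478.3$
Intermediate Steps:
$d = - \frac{8}{3}$ ($d = \left(- \frac{1}{3}\right) 8 = - \frac{8}{3} \approx -2.6667$)
$b = -7200$ ($b = 2 \left(-36\right) \left(-20\right) \left(-5\right) = 2 \cdot 720 \left(-5\right) = 2 \left(-3600\right) = -7200$)
$T{\left(Y \right)} = \left(4 + Y\right)^{2}$ ($T{\left(Y \right)} = \left(Y + \left(-2\right)^{2}\right)^{2} = \left(Y + 4\right)^{2} = \left(4 + Y\right)^{2}$)
$\frac{13295}{T{\left(d \right)}} + \frac{b}{K} = \frac{13295}{\left(4 - \frac{8}{3}\right)^{2}} - \frac{7200}{46968} = \frac{13295}{\left(\frac{4}{3}\right)^{2}} - \frac{300}{1957} = \frac{13295}{\frac{16}{9}} - \frac{300}{1957} = 13295 \cdot \frac{9}{16} - \frac{300}{1957} = \frac{119655}{16} - \frac{300}{1957} = \frac{234160035}{31312}$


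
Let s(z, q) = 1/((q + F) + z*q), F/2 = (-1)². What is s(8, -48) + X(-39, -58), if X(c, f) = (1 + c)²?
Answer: 620919/430 ≈ 1444.0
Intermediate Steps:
F = 2 (F = 2*(-1)² = 2*1 = 2)
s(z, q) = 1/(2 + q + q*z) (s(z, q) = 1/((q + 2) + z*q) = 1/((2 + q) + q*z) = 1/(2 + q + q*z))
s(8, -48) + X(-39, -58) = 1/(2 - 48 - 48*8) + (1 - 39)² = 1/(2 - 48 - 384) + (-38)² = 1/(-430) + 1444 = -1/430 + 1444 = 620919/430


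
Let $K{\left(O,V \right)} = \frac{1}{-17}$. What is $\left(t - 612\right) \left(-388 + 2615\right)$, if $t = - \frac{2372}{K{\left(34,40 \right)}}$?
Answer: $88438624$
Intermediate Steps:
$K{\left(O,V \right)} = - \frac{1}{17}$
$t = 40324$ ($t = - \frac{2372}{- \frac{1}{17}} = \left(-2372\right) \left(-17\right) = 40324$)
$\left(t - 612\right) \left(-388 + 2615\right) = \left(40324 - 612\right) \left(-388 + 2615\right) = 39712 \cdot 2227 = 88438624$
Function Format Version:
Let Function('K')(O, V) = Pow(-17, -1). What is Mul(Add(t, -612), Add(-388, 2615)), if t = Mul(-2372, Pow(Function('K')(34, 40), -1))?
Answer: 88438624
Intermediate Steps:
Function('K')(O, V) = Rational(-1, 17)
t = 40324 (t = Mul(-2372, Pow(Rational(-1, 17), -1)) = Mul(-2372, -17) = 40324)
Mul(Add(t, -612), Add(-388, 2615)) = Mul(Add(40324, -612), Add(-388, 2615)) = Mul(39712, 2227) = 88438624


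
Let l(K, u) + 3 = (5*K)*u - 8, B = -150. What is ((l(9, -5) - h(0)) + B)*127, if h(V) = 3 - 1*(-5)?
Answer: -50038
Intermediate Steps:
h(V) = 8 (h(V) = 3 + 5 = 8)
l(K, u) = -11 + 5*K*u (l(K, u) = -3 + ((5*K)*u - 8) = -3 + (5*K*u - 8) = -3 + (-8 + 5*K*u) = -11 + 5*K*u)
((l(9, -5) - h(0)) + B)*127 = (((-11 + 5*9*(-5)) - 1*8) - 150)*127 = (((-11 - 225) - 8) - 150)*127 = ((-236 - 8) - 150)*127 = (-244 - 150)*127 = -394*127 = -50038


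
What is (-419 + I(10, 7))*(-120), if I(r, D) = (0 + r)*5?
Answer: 44280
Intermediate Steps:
I(r, D) = 5*r (I(r, D) = r*5 = 5*r)
(-419 + I(10, 7))*(-120) = (-419 + 5*10)*(-120) = (-419 + 50)*(-120) = -369*(-120) = 44280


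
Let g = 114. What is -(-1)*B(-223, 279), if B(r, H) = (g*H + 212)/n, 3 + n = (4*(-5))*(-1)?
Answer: 32018/17 ≈ 1883.4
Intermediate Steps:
n = 17 (n = -3 + (4*(-5))*(-1) = -3 - 20*(-1) = -3 + 20 = 17)
B(r, H) = 212/17 + 114*H/17 (B(r, H) = (114*H + 212)/17 = (212 + 114*H)*(1/17) = 212/17 + 114*H/17)
-(-1)*B(-223, 279) = -(-1)*(212/17 + (114/17)*279) = -(-1)*(212/17 + 31806/17) = -(-1)*32018/17 = -1*(-32018/17) = 32018/17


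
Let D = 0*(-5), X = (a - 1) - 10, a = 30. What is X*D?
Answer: 0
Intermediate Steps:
X = 19 (X = (30 - 1) - 10 = 29 - 10 = 19)
D = 0
X*D = 19*0 = 0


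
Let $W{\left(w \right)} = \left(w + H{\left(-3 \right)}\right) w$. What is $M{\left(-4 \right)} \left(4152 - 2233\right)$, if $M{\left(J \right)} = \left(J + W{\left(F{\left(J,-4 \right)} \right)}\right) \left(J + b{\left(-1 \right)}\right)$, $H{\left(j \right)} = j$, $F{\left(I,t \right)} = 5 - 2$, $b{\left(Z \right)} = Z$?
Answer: $38380$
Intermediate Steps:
$F{\left(I,t \right)} = 3$
$W{\left(w \right)} = w \left(-3 + w\right)$ ($W{\left(w \right)} = \left(w - 3\right) w = \left(-3 + w\right) w = w \left(-3 + w\right)$)
$M{\left(J \right)} = J \left(-1 + J\right)$ ($M{\left(J \right)} = \left(J + 3 \left(-3 + 3\right)\right) \left(J - 1\right) = \left(J + 3 \cdot 0\right) \left(-1 + J\right) = \left(J + 0\right) \left(-1 + J\right) = J \left(-1 + J\right)$)
$M{\left(-4 \right)} \left(4152 - 2233\right) = - 4 \left(-1 - 4\right) \left(4152 - 2233\right) = \left(-4\right) \left(-5\right) 1919 = 20 \cdot 1919 = 38380$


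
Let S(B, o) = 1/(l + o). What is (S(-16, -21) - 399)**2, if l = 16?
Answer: 3984016/25 ≈ 1.5936e+5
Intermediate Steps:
S(B, o) = 1/(16 + o)
(S(-16, -21) - 399)**2 = (1/(16 - 21) - 399)**2 = (1/(-5) - 399)**2 = (-1/5 - 399)**2 = (-1996/5)**2 = 3984016/25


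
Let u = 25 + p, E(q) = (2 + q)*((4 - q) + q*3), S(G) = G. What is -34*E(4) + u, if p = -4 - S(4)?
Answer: -2431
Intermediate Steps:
p = -8 (p = -4 - 1*4 = -4 - 4 = -8)
E(q) = (2 + q)*(4 + 2*q) (E(q) = (2 + q)*((4 - q) + 3*q) = (2 + q)*(4 + 2*q))
u = 17 (u = 25 - 8 = 17)
-34*E(4) + u = -34*(8 + 2*4² + 8*4) + 17 = -34*(8 + 2*16 + 32) + 17 = -34*(8 + 32 + 32) + 17 = -34*72 + 17 = -2448 + 17 = -2431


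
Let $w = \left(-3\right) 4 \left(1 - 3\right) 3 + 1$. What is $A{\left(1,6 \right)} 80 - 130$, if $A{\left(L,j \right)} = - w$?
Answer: $-5970$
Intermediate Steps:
$w = 73$ ($w = - 12 \left(\left(-2\right) 3\right) + 1 = \left(-12\right) \left(-6\right) + 1 = 72 + 1 = 73$)
$A{\left(L,j \right)} = -73$ ($A{\left(L,j \right)} = \left(-1\right) 73 = -73$)
$A{\left(1,6 \right)} 80 - 130 = \left(-73\right) 80 - 130 = -5840 - 130 = -5970$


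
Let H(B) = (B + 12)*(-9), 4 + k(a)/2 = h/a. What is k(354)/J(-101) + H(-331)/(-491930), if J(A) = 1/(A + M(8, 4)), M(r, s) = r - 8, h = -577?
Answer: 99021557323/87071610 ≈ 1137.2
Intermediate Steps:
M(r, s) = -8 + r
k(a) = -8 - 1154/a (k(a) = -8 + 2*(-577/a) = -8 - 1154/a)
J(A) = 1/A (J(A) = 1/(A + (-8 + 8)) = 1/(A + 0) = 1/A)
H(B) = -108 - 9*B (H(B) = (12 + B)*(-9) = -108 - 9*B)
k(354)/J(-101) + H(-331)/(-491930) = (-8 - 1154/354)/(1/(-101)) + (-108 - 9*(-331))/(-491930) = (-8 - 1154*1/354)/(-1/101) + (-108 + 2979)*(-1/491930) = (-8 - 577/177)*(-101) + 2871*(-1/491930) = -1993/177*(-101) - 2871/491930 = 201293/177 - 2871/491930 = 99021557323/87071610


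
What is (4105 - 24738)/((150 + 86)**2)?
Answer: -20633/55696 ≈ -0.37046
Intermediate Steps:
(4105 - 24738)/((150 + 86)**2) = -20633/(236**2) = -20633/55696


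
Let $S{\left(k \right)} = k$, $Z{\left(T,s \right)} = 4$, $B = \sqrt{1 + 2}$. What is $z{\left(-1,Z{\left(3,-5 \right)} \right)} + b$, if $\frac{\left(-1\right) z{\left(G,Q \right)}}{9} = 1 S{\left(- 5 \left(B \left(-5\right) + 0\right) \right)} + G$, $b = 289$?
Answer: $298 - 225 \sqrt{3} \approx -91.711$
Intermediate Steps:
$B = \sqrt{3} \approx 1.732$
$z{\left(G,Q \right)} = - 225 \sqrt{3} - 9 G$ ($z{\left(G,Q \right)} = - 9 \left(1 \left(- 5 \left(\sqrt{3} \left(-5\right) + 0\right)\right) + G\right) = - 9 \left(1 \left(- 5 \left(- 5 \sqrt{3} + 0\right)\right) + G\right) = - 9 \left(1 \left(- 5 \left(- 5 \sqrt{3}\right)\right) + G\right) = - 9 \left(1 \cdot 25 \sqrt{3} + G\right) = - 9 \left(25 \sqrt{3} + G\right) = - 9 \left(G + 25 \sqrt{3}\right) = - 225 \sqrt{3} - 9 G$)
$z{\left(-1,Z{\left(3,-5 \right)} \right)} + b = \left(- 225 \sqrt{3} - -9\right) + 289 = \left(- 225 \sqrt{3} + 9\right) + 289 = \left(9 - 225 \sqrt{3}\right) + 289 = 298 - 225 \sqrt{3}$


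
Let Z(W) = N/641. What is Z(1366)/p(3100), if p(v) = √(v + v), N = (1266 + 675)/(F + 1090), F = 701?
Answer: 647*√62/237259740 ≈ 2.1472e-5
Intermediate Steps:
N = 647/597 (N = (1266 + 675)/(701 + 1090) = 1941/1791 = 1941*(1/1791) = 647/597 ≈ 1.0838)
p(v) = √2*√v (p(v) = √(2*v) = √2*√v)
Z(W) = 647/382677 (Z(W) = (647/597)/641 = (647/597)*(1/641) = 647/382677)
Z(1366)/p(3100) = 647/(382677*((√2*√3100))) = 647/(382677*((√2*(10*√31)))) = 647/(382677*((10*√62))) = 647*(√62/620)/382677 = 647*√62/237259740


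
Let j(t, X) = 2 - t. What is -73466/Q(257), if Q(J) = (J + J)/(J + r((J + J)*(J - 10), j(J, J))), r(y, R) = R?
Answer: -73466/257 ≈ -285.86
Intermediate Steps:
Q(J) = J (Q(J) = (J + J)/(J + (2 - J)) = (2*J)/2 = (2*J)*(½) = J)
-73466/Q(257) = -73466/257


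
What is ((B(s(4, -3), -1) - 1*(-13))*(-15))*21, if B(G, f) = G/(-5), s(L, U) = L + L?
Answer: -3591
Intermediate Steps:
s(L, U) = 2*L
B(G, f) = -G/5 (B(G, f) = G*(-1/5) = -G/5)
((B(s(4, -3), -1) - 1*(-13))*(-15))*21 = ((-2*4/5 - 1*(-13))*(-15))*21 = ((-1/5*8 + 13)*(-15))*21 = ((-8/5 + 13)*(-15))*21 = ((57/5)*(-15))*21 = -171*21 = -3591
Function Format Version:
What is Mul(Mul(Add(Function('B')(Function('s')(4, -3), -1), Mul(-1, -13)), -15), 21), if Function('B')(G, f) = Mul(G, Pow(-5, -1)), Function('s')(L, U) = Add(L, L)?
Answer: -3591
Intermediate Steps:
Function('s')(L, U) = Mul(2, L)
Function('B')(G, f) = Mul(Rational(-1, 5), G) (Function('B')(G, f) = Mul(G, Rational(-1, 5)) = Mul(Rational(-1, 5), G))
Mul(Mul(Add(Function('B')(Function('s')(4, -3), -1), Mul(-1, -13)), -15), 21) = Mul(Mul(Add(Mul(Rational(-1, 5), Mul(2, 4)), Mul(-1, -13)), -15), 21) = Mul(Mul(Add(Mul(Rational(-1, 5), 8), 13), -15), 21) = Mul(Mul(Add(Rational(-8, 5), 13), -15), 21) = Mul(Mul(Rational(57, 5), -15), 21) = Mul(-171, 21) = -3591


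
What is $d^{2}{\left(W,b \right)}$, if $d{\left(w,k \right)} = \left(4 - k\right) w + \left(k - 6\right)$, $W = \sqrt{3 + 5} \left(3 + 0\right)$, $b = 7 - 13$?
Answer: $7344 - 1440 \sqrt{2} \approx 5307.5$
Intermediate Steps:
$b = -6$
$W = 6 \sqrt{2}$ ($W = \sqrt{8} \cdot 3 = 2 \sqrt{2} \cdot 3 = 6 \sqrt{2} \approx 8.4853$)
$d{\left(w,k \right)} = -6 + k + w \left(4 - k\right)$ ($d{\left(w,k \right)} = w \left(4 - k\right) + \left(-6 + k\right) = -6 + k + w \left(4 - k\right)$)
$d^{2}{\left(W,b \right)} = \left(-6 - 6 + 4 \cdot 6 \sqrt{2} - - 6 \cdot 6 \sqrt{2}\right)^{2} = \left(-6 - 6 + 24 \sqrt{2} + 36 \sqrt{2}\right)^{2} = \left(-12 + 60 \sqrt{2}\right)^{2}$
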